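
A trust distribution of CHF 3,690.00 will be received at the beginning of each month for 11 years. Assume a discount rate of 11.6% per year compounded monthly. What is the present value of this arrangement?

CHF 277,163.82

This is an annuity due: 132 payments of CHF 3,690.00 at the beginning of each month.
Periodic rate r = 0.116/12 per month; n is counted in months.
PV = PMT × [(1 − (1+r)^−n)/r] × (1+r) = 3,690 × [1 − (1+r)^−132] / r × (1+r) = CHF 277,163.82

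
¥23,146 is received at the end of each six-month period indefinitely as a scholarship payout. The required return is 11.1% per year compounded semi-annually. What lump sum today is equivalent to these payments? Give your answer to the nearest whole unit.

¥417,045

Periodic rate r = 0.111/2 per half-year.
Level perpetuity: PV = PMT / r = 23,146 / (0.111/2) = ¥417,045.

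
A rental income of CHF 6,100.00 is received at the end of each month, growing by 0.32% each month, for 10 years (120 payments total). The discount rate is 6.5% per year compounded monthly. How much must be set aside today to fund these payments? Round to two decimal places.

CHF 640,323.53

Periodic rate r = 0.065/12 per month; n is counted in months.
Growing ordinary annuity: PV = PMT₁ × [1 − ((1+g)/(1+r))^n] / (r − g) = 6,100 × [1 − ((1+0.0032)/(1+r))^120] / (r − 0.0032) = CHF 640,323.53.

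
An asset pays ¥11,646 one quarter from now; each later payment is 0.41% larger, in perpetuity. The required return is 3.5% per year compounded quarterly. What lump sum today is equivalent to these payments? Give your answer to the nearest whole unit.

Periodic rate r = 0.035/4 per quarter.
Growing perpetuity (Gordon): PV = PMT₁ / (r − g) = 11,646 / (r − 0.0041) = ¥2,504,516.

¥2,504,516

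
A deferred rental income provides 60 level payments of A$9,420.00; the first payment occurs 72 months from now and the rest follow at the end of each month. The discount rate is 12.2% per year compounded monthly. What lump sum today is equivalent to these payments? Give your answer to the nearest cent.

A$205,566.62

Ordinary annuity of 60 payments, first payment at period 72.
Periodic rate r = 0.122/12 per month; n is counted in months.
The ordinary-annuity PV formula values the stream one period before the first payment (period 71); discount that back 71 periods:
PV₀ = 9,420 × [1 − (1+r)^−60] / r × (1+r)^−71 = A$205,566.62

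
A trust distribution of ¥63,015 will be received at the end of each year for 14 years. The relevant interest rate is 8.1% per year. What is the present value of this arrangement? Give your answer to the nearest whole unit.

This is an ordinary annuity: 14 payments of ¥63,015 at the end of each year.
Periodic rate r = 0.081 per year.
PV = PMT × [(1 − (1+r)^−n)/r] = 63,015 × [1 − (1+r)^−14] / r = ¥516,507

¥516,507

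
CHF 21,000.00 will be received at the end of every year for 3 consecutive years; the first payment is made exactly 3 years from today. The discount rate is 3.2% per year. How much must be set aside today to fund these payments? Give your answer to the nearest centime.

CHF 55,560.40

Ordinary annuity of 3 payments, first payment at period 3.
Periodic rate r = 0.032 per year.
The ordinary-annuity PV formula values the stream one period before the first payment (period 2); discount that back 2 periods:
PV₀ = 21,000 × [1 − (1+r)^−3] / r × (1+r)^−2 = CHF 55,560.40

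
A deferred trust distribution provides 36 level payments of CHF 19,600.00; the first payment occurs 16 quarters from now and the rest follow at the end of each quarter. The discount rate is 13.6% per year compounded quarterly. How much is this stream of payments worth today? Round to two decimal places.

CHF 244,347.21

Ordinary annuity of 36 payments, first payment at period 16.
Periodic rate r = 0.136/4 per quarter; n is counted in quarters.
The ordinary-annuity PV formula values the stream one period before the first payment (period 15); discount that back 15 periods:
PV₀ = 19,600 × [1 − (1+r)^−36] / r × (1+r)^−15 = CHF 244,347.21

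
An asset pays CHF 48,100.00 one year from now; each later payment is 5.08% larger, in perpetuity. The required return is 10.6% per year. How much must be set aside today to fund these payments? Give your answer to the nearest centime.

CHF 871,376.81

Periodic rate r = 0.106 per year.
Growing perpetuity (Gordon): PV = PMT₁ / (r − g) = 48,100 / (r − 0.0508) = CHF 871,376.81.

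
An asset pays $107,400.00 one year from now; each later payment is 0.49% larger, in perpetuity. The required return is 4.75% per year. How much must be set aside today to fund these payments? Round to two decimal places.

Periodic rate r = 0.0475 per year.
Growing perpetuity (Gordon): PV = PMT₁ / (r − g) = 107,400 / (r − 0.0049) = $2,521,126.76.

$2,521,126.76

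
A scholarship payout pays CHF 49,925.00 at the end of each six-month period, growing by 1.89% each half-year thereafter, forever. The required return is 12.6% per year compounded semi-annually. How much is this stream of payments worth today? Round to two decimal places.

CHF 1,132,086.17

Periodic rate r = 0.126/2 per half-year.
Growing perpetuity (Gordon): PV = PMT₁ / (r − g) = 49,925 / (r − 0.0189) = CHF 1,132,086.17.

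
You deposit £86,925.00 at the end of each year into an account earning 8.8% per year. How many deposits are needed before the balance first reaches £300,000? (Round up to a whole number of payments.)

Periodic rate r = 0.088 per year.
Ordinary annuity FV: 300,000 = 86,925 × [((1+r)^n − 1)/r].
(1+r)^n = 1 + 300,000 × r / 86,925, so n = ln(1 + 300,000·r/86,925) / ln(1+r) = 3.14.
Round up to a whole number of payments: n = 4.

4 payments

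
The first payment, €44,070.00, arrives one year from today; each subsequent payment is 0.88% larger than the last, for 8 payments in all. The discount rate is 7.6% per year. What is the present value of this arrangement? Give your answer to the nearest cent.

Periodic rate r = 0.076 per year.
Growing ordinary annuity: PV = PMT₁ × [1 − ((1+g)/(1+r))^n] / (r − g) = 44,070 × [1 − ((1+0.0088)/(1+r))^8] / (r − 0.0088) = €264,317.61.

€264,317.61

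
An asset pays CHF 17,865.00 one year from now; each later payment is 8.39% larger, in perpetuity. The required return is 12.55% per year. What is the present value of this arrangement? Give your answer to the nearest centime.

Periodic rate r = 0.1255 per year.
Growing perpetuity (Gordon): PV = PMT₁ / (r − g) = 17,865 / (r − 0.0839) = CHF 429,447.12.

CHF 429,447.12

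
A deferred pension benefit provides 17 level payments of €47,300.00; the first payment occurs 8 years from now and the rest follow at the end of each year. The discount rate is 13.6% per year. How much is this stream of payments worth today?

Ordinary annuity of 17 payments, first payment at period 8.
Periodic rate r = 0.136 per year.
The ordinary-annuity PV formula values the stream one period before the first payment (period 7); discount that back 7 periods:
PV₀ = 47,300 × [1 − (1+r)^−17] / r × (1+r)^−7 = €126,151.71

€126,151.71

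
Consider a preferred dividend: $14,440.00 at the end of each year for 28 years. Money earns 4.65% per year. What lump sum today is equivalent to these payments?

$223,558.37

This is an ordinary annuity: 28 payments of $14,440.00 at the end of each year.
Periodic rate r = 0.0465 per year.
PV = PMT × [(1 − (1+r)^−n)/r] = 14,440 × [1 − (1+r)^−28] / r = $223,558.37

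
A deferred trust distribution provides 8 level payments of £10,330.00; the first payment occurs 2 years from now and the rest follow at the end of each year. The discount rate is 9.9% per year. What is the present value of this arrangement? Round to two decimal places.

£50,328.47

Ordinary annuity of 8 payments, first payment at period 2.
Periodic rate r = 0.099 per year.
The ordinary-annuity PV formula values the stream one period before the first payment (period 1); discount that back 1 periods:
PV₀ = 10,330 × [1 − (1+r)^−8] / r × (1+r)^−1 = £50,328.47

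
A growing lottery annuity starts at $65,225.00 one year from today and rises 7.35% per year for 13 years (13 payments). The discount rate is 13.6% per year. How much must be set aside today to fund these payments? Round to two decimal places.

$543,516.65

Periodic rate r = 0.136 per year.
Growing ordinary annuity: PV = PMT₁ × [1 − ((1+g)/(1+r))^n] / (r − g) = 65,225 × [1 − ((1+0.0735)/(1+r))^13] / (r − 0.0735) = $543,516.65.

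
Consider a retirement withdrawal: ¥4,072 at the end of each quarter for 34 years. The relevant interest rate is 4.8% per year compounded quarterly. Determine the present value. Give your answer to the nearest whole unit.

¥272,333

This is an ordinary annuity: 136 payments of ¥4,072 at the end of each quarter.
Periodic rate r = 0.048/4 per quarter; n is counted in quarters.
PV = PMT × [(1 − (1+r)^−n)/r] = 4,072 × [1 − (1+r)^−136] / r = ¥272,333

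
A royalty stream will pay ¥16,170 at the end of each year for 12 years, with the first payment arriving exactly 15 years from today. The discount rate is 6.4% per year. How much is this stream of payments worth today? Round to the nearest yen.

¥55,655

Ordinary annuity of 12 payments, first payment at period 15.
Periodic rate r = 0.064 per year.
The ordinary-annuity PV formula values the stream one period before the first payment (period 14); discount that back 14 periods:
PV₀ = 16,170 × [1 − (1+r)^−12] / r × (1+r)^−14 = ¥55,655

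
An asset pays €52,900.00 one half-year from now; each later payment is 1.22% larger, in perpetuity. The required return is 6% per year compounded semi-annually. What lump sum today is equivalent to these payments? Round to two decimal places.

Periodic rate r = 0.06/2 per half-year.
Growing perpetuity (Gordon): PV = PMT₁ / (r − g) = 52,900 / (r − 0.0122) = €2,971,910.11.

€2,971,910.11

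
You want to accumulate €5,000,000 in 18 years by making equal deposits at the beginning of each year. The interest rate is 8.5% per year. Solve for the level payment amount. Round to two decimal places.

Level annuity due; solve FV = PMT × [((1+r)^n − 1)/r] × (1+r) for PMT.
Periodic rate r = 0.085 per year.
With n = 18: PMT = 5,000,000 / ([((1+r)^n − 1)/r] × (1+r)) = €117,190.84

€117,190.84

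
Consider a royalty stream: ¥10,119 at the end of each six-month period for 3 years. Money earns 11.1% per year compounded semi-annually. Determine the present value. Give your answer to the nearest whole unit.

This is an ordinary annuity: 6 payments of ¥10,119 at the end of each six-month period.
Periodic rate r = 0.111/2 per half-year; n is counted in half-years.
PV = PMT × [(1 − (1+r)^−n)/r] = 10,119 × [1 − (1+r)^−6] / r = ¥50,470

¥50,470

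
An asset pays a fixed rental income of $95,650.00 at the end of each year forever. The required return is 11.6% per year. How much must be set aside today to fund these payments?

$824,568.97

Periodic rate r = 0.116 per year.
Level perpetuity: PV = PMT / r = 95,650 / (0.116) = $824,568.97.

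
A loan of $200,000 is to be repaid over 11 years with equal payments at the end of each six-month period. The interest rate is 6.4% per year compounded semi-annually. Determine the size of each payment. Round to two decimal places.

Level ordinary annuity; solve PV = PMT × [(1 − (1+r)^−n)/r] for PMT.
Periodic rate r = 0.064/2 per half-year; n is counted in half-years.
With n = 22: PMT = 200,000 / ([(1 − (1+r)^−n)/r]) = $12,802.26

$12,802.26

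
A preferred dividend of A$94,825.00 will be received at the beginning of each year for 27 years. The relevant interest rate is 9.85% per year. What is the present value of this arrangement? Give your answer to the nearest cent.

A$973,823.15

This is an annuity due: 27 payments of A$94,825.00 at the beginning of each year.
Periodic rate r = 0.0985 per year.
PV = PMT × [(1 − (1+r)^−n)/r] × (1+r) = 94,825 × [1 − (1+r)^−27] / r × (1+r) = A$973,823.15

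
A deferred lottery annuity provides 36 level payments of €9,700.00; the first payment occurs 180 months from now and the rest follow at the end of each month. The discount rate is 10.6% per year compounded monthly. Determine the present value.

Ordinary annuity of 36 payments, first payment at period 180.
Periodic rate r = 0.106/12 per month; n is counted in months.
The ordinary-annuity PV formula values the stream one period before the first payment (period 179); discount that back 179 periods:
PV₀ = 9,700 × [1 − (1+r)^−36] / r × (1+r)^−179 = €61,737.50

€61,737.50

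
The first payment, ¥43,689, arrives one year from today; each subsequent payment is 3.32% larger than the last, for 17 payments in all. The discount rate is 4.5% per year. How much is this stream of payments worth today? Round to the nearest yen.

¥650,012

Periodic rate r = 0.045 per year.
Growing ordinary annuity: PV = PMT₁ × [1 − ((1+g)/(1+r))^n] / (r − g) = 43,689 × [1 − ((1+0.0332)/(1+r))^17] / (r − 0.0332) = ¥650,012.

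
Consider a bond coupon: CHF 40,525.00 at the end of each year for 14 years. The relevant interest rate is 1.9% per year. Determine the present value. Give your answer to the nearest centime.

This is an ordinary annuity: 14 payments of CHF 40,525.00 at the end of each year.
Periodic rate r = 0.019 per year.
PV = PMT × [(1 − (1+r)^−n)/r] = 40,525 × [1 − (1+r)^−14] / r = CHF 494,076.28

CHF 494,076.28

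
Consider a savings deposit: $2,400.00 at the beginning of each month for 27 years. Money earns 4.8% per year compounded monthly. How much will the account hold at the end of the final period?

This is an annuity due: 324 deposits of $2,400.00 at the beginning of each month.
Periodic rate r = 0.048/12 per month; n is counted in months.
FV = PMT × [((1+r)^n − 1)/r] × (1+r) = 2,400 × [(1+r)^324 − 1] / r × (1+r) = $1,593,476.51

$1,593,476.51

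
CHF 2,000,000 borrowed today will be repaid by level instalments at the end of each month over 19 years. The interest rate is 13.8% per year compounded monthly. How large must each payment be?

CHF 24,831.38

Level ordinary annuity; solve PV = PMT × [(1 − (1+r)^−n)/r] for PMT.
Periodic rate r = 0.138/12 per month; n is counted in months.
With n = 228: PMT = 2,000,000 / ([(1 − (1+r)^−n)/r]) = CHF 24,831.38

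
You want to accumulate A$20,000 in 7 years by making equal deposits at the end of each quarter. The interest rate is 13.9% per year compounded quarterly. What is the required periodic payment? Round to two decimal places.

Level ordinary annuity; solve FV = PMT × [((1+r)^n − 1)/r] for PMT.
Periodic rate r = 0.139/4 per quarter; n is counted in quarters.
With n = 28: PMT = 20,000 / ([((1+r)^n − 1)/r]) = A$433.70

A$433.70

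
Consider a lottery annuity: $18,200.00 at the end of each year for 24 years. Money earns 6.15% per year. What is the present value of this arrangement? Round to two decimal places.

$225,284.29

This is an ordinary annuity: 24 payments of $18,200.00 at the end of each year.
Periodic rate r = 0.0615 per year.
PV = PMT × [(1 − (1+r)^−n)/r] = 18,200 × [1 − (1+r)^−24] / r = $225,284.29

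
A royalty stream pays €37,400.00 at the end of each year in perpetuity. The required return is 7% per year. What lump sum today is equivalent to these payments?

€534,285.71

Periodic rate r = 0.07 per year.
Level perpetuity: PV = PMT / r = 37,400 / (0.07) = €534,285.71.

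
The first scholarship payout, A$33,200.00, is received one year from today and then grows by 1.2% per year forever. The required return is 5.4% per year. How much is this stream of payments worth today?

Periodic rate r = 0.054 per year.
Growing perpetuity (Gordon): PV = PMT₁ / (r − g) = 33,200 / (r − 0.012) = A$790,476.19.

A$790,476.19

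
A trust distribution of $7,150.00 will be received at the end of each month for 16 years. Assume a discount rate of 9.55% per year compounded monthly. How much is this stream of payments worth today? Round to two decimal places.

This is an ordinary annuity: 192 payments of $7,150.00 at the end of each month.
Periodic rate r = 0.0955/12 per month; n is counted in months.
PV = PMT × [(1 − (1+r)^−n)/r] = 7,150 × [1 − (1+r)^−192] / r = $702,315.32

$702,315.32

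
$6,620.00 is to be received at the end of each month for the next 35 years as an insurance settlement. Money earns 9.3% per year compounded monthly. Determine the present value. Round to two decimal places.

$820,821.92

This is an ordinary annuity: 420 payments of $6,620.00 at the end of each month.
Periodic rate r = 0.093/12 per month; n is counted in months.
PV = PMT × [(1 − (1+r)^−n)/r] = 6,620 × [1 − (1+r)^−420] / r = $820,821.92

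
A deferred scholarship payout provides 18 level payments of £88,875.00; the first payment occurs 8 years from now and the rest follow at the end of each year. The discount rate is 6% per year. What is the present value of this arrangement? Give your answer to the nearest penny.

Ordinary annuity of 18 payments, first payment at period 8.
Periodic rate r = 0.06 per year.
The ordinary-annuity PV formula values the stream one period before the first payment (period 7); discount that back 7 periods:
PV₀ = 88,875 × [1 − (1+r)^−18] / r × (1+r)^−7 = £639,986.63

£639,986.63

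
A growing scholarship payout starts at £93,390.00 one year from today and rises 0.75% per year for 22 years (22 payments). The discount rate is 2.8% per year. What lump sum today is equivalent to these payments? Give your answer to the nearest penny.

£1,630,856.74

Periodic rate r = 0.028 per year.
Growing ordinary annuity: PV = PMT₁ × [1 − ((1+g)/(1+r))^n] / (r − g) = 93,390 × [1 − ((1+0.0075)/(1+r))^22] / (r − 0.0075) = £1,630,856.74.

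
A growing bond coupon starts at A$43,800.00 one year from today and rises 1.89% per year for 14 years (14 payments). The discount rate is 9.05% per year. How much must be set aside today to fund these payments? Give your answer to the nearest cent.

A$375,333.96

Periodic rate r = 0.0905 per year.
Growing ordinary annuity: PV = PMT₁ × [1 − ((1+g)/(1+r))^n] / (r − g) = 43,800 × [1 − ((1+0.0189)/(1+r))^14] / (r − 0.0189) = A$375,333.96.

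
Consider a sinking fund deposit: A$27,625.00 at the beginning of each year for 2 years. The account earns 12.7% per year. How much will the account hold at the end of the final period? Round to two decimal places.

A$66,220.69

This is an annuity due: 2 deposits of A$27,625.00 at the beginning of each year.
Periodic rate r = 0.127 per year.
FV = PMT × [((1+r)^n − 1)/r] × (1+r) = 27,625 × [(1+r)^2 − 1] / r × (1+r) = A$66,220.69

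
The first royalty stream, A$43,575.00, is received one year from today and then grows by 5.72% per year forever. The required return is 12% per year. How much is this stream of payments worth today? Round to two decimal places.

A$693,869.43

Periodic rate r = 0.12 per year.
Growing perpetuity (Gordon): PV = PMT₁ / (r − g) = 43,575 / (r − 0.0572) = A$693,869.43.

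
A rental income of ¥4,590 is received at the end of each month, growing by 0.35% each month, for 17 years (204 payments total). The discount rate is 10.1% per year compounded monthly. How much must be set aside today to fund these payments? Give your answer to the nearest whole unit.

¥589,111

Periodic rate r = 0.101/12 per month; n is counted in months.
Growing ordinary annuity: PV = PMT₁ × [1 − ((1+g)/(1+r))^n] / (r − g) = 4,590 × [1 − ((1+0.0035)/(1+r))^204] / (r − 0.0035) = ¥589,111.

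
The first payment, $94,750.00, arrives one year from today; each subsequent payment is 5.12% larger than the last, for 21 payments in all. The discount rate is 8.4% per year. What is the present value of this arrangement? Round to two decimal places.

Periodic rate r = 0.084 per year.
Growing ordinary annuity: PV = PMT₁ × [1 − ((1+g)/(1+r))^n] / (r − g) = 94,750 × [1 − ((1+0.0512)/(1+r))^21] / (r − 0.0512) = $1,373,474.56.

$1,373,474.56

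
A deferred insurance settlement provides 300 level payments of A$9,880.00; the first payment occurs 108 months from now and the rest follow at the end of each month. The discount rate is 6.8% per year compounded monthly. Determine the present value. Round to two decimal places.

Ordinary annuity of 300 payments, first payment at period 108.
Periodic rate r = 0.068/12 per month; n is counted in months.
The ordinary-annuity PV formula values the stream one period before the first payment (period 107); discount that back 107 periods:
PV₀ = 9,880 × [1 − (1+r)^−300] / r × (1+r)^−107 = A$777,621.79

A$777,621.79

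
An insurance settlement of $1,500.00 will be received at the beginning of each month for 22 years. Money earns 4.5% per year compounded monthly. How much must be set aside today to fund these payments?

$252,035.46

This is an annuity due: 264 payments of $1,500.00 at the beginning of each month.
Periodic rate r = 0.045/12 per month; n is counted in months.
PV = PMT × [(1 − (1+r)^−n)/r] × (1+r) = 1,500 × [1 − (1+r)^−264] / r × (1+r) = $252,035.46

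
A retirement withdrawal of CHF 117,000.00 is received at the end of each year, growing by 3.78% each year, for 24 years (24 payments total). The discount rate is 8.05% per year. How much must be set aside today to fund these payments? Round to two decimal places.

CHF 1,698,949.18

Periodic rate r = 0.0805 per year.
Growing ordinary annuity: PV = PMT₁ × [1 − ((1+g)/(1+r))^n] / (r − g) = 117,000 × [1 − ((1+0.0378)/(1+r))^24] / (r − 0.0378) = CHF 1,698,949.18.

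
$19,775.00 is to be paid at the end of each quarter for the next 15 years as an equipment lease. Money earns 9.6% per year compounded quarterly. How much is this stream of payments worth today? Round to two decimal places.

This is an ordinary annuity: 60 payments of $19,775.00 at the end of each quarter.
Periodic rate r = 0.096/4 per quarter; n is counted in quarters.
PV = PMT × [(1 − (1+r)^−n)/r] = 19,775 × [1 − (1+r)^−60] / r = $625,390.98

$625,390.98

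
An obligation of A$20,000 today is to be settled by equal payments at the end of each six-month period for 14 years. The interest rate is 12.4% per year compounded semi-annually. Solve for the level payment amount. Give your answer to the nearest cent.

A$1,522.54

Level ordinary annuity; solve PV = PMT × [(1 − (1+r)^−n)/r] for PMT.
Periodic rate r = 0.124/2 per half-year; n is counted in half-years.
With n = 28: PMT = 20,000 / ([(1 − (1+r)^−n)/r]) = A$1,522.54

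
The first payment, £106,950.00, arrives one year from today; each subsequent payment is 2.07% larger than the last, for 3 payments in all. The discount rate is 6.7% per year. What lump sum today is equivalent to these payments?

£287,843.33

Periodic rate r = 0.067 per year.
Growing ordinary annuity: PV = PMT₁ × [1 − ((1+g)/(1+r))^n] / (r − g) = 106,950 × [1 − ((1+0.0207)/(1+r))^3] / (r − 0.0207) = £287,843.33.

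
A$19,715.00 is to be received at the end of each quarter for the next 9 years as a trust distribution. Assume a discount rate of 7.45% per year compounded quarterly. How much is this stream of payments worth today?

This is an ordinary annuity: 36 payments of A$19,715.00 at the end of each quarter.
Periodic rate r = 0.0745/4 per quarter; n is counted in quarters.
PV = PMT × [(1 − (1+r)^−n)/r] = 19,715 × [1 − (1+r)^−36] / r = A$513,789.35

A$513,789.35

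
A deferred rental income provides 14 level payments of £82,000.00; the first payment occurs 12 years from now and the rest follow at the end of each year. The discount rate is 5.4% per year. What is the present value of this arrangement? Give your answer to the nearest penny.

Ordinary annuity of 14 payments, first payment at period 12.
Periodic rate r = 0.054 per year.
The ordinary-annuity PV formula values the stream one period before the first payment (period 11); discount that back 11 periods:
PV₀ = 82,000 × [1 − (1+r)^−14] / r × (1+r)^−11 = £443,717.70

£443,717.70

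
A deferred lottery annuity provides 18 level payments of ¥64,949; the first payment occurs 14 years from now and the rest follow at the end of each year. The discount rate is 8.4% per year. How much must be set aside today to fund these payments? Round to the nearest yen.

Ordinary annuity of 18 payments, first payment at period 14.
Periodic rate r = 0.084 per year.
The ordinary-annuity PV formula values the stream one period before the first payment (period 13); discount that back 13 periods:
PV₀ = 64,949 × [1 − (1+r)^−18] / r × (1+r)^−13 = ¥207,521

¥207,521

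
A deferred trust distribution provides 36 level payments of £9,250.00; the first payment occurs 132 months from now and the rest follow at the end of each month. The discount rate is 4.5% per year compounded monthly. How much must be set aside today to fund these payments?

Ordinary annuity of 36 payments, first payment at period 132.
Periodic rate r = 0.045/12 per month; n is counted in months.
The ordinary-annuity PV formula values the stream one period before the first payment (period 131); discount that back 131 periods:
PV₀ = 9,250 × [1 − (1+r)^−36] / r × (1+r)^−131 = £190,437.09

£190,437.09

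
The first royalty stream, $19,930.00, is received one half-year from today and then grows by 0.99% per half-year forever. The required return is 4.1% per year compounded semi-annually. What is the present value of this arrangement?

$1,880,188.68

Periodic rate r = 0.041/2 per half-year.
Growing perpetuity (Gordon): PV = PMT₁ / (r − g) = 19,930 / (r − 0.0099) = $1,880,188.68.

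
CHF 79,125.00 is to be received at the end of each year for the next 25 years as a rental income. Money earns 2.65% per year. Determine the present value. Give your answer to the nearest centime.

CHF 1,433,125.98

This is an ordinary annuity: 25 payments of CHF 79,125.00 at the end of each year.
Periodic rate r = 0.0265 per year.
PV = PMT × [(1 − (1+r)^−n)/r] = 79,125 × [1 − (1+r)^−25] / r = CHF 1,433,125.98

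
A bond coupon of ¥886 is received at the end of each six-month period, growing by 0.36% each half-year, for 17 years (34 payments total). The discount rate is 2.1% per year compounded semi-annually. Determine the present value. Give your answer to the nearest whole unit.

¥26,684

Periodic rate r = 0.021/2 per half-year; n is counted in half-years.
Growing ordinary annuity: PV = PMT₁ × [1 − ((1+g)/(1+r))^n] / (r − g) = 886 × [1 − ((1+0.0036)/(1+r))^34] / (r − 0.0036) = ¥26,684.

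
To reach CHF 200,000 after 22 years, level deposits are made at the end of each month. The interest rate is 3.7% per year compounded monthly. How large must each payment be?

CHF 491.72

Level ordinary annuity; solve FV = PMT × [((1+r)^n − 1)/r] for PMT.
Periodic rate r = 0.037/12 per month; n is counted in months.
With n = 264: PMT = 200,000 / ([((1+r)^n − 1)/r]) = CHF 491.72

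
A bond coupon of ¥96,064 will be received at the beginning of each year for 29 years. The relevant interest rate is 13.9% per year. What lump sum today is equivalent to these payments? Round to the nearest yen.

¥769,105

This is an annuity due: 29 payments of ¥96,064 at the beginning of each year.
Periodic rate r = 0.139 per year.
PV = PMT × [(1 − (1+r)^−n)/r] × (1+r) = 96,064 × [1 − (1+r)^−29] / r × (1+r) = ¥769,105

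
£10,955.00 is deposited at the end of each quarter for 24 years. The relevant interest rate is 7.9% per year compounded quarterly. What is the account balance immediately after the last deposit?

£3,071,433.56

This is an ordinary annuity: 96 deposits of £10,955.00 at the end of each quarter.
Periodic rate r = 0.079/4 per quarter; n is counted in quarters.
FV = PMT × [((1+r)^n − 1)/r] = 10,955 × [(1+r)^96 − 1] / r = £3,071,433.56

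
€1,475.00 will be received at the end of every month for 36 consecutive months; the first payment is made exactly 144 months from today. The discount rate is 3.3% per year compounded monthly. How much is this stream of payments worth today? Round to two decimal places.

Ordinary annuity of 36 payments, first payment at period 144.
Periodic rate r = 0.033/12 per month; n is counted in months.
The ordinary-annuity PV formula values the stream one period before the first payment (period 143); discount that back 143 periods:
PV₀ = 1,475 × [1 − (1+r)^−36] / r × (1+r)^−143 = €34,092.19

€34,092.19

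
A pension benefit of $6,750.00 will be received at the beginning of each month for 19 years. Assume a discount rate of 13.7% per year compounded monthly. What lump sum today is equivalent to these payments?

This is an annuity due: 228 payments of $6,750.00 at the beginning of each month.
Periodic rate r = 0.137/12 per month; n is counted in months.
PV = PMT × [(1 − (1+r)^−n)/r] × (1+r) = 6,750 × [1 − (1+r)^−228] / r × (1+r) = $553,051.15

$553,051.15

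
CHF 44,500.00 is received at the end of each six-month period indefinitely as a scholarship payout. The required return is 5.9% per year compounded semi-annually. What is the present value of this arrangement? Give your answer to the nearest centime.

CHF 1,508,474.58

Periodic rate r = 0.059/2 per half-year.
Level perpetuity: PV = PMT / r = 44,500 / (0.059/2) = CHF 1,508,474.58.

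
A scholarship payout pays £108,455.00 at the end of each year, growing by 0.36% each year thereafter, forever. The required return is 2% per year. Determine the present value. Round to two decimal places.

Periodic rate r = 0.02 per year.
Growing perpetuity (Gordon): PV = PMT₁ / (r − g) = 108,455 / (r − 0.0036) = £6,613,109.76.

£6,613,109.76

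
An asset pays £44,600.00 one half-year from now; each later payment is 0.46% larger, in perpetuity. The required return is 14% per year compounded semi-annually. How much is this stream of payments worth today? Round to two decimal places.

Periodic rate r = 0.14/2 per half-year.
Growing perpetuity (Gordon): PV = PMT₁ / (r − g) = 44,600 / (r − 0.0046) = £681,957.19.

£681,957.19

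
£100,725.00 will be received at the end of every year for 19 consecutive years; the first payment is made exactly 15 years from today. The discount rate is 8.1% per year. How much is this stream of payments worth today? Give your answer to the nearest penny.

£322,770.38

Ordinary annuity of 19 payments, first payment at period 15.
Periodic rate r = 0.081 per year.
The ordinary-annuity PV formula values the stream one period before the first payment (period 14); discount that back 14 periods:
PV₀ = 100,725 × [1 − (1+r)^−19] / r × (1+r)^−14 = £322,770.38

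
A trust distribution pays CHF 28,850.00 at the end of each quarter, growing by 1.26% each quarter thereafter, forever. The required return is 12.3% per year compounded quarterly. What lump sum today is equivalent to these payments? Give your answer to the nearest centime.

CHF 1,589,531.68

Periodic rate r = 0.123/4 per quarter.
Growing perpetuity (Gordon): PV = PMT₁ / (r − g) = 28,850 / (r − 0.0126) = CHF 1,589,531.68.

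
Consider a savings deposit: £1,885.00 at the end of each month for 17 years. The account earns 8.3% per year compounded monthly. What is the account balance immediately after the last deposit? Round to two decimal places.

£839,443.57

This is an ordinary annuity: 204 deposits of £1,885.00 at the end of each month.
Periodic rate r = 0.083/12 per month; n is counted in months.
FV = PMT × [((1+r)^n − 1)/r] = 1,885 × [(1+r)^204 − 1] / r = £839,443.57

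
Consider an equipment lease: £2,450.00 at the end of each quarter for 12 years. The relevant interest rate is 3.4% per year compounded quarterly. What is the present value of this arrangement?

£96,234.14

This is an ordinary annuity: 48 payments of £2,450.00 at the end of each quarter.
Periodic rate r = 0.034/4 per quarter; n is counted in quarters.
PV = PMT × [(1 − (1+r)^−n)/r] = 2,450 × [1 − (1+r)^−48] / r = £96,234.14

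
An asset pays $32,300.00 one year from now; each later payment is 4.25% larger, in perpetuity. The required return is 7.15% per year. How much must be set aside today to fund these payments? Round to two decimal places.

$1,113,793.10

Periodic rate r = 0.0715 per year.
Growing perpetuity (Gordon): PV = PMT₁ / (r − g) = 32,300 / (r − 0.0425) = $1,113,793.10.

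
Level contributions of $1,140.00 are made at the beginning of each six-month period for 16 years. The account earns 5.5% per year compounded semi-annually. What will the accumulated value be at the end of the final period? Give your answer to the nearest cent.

$58,883.61

This is an annuity due: 32 deposits of $1,140.00 at the beginning of each six-month period.
Periodic rate r = 0.055/2 per half-year; n is counted in half-years.
FV = PMT × [((1+r)^n − 1)/r] × (1+r) = 1,140 × [(1+r)^32 − 1] / r × (1+r) = $58,883.61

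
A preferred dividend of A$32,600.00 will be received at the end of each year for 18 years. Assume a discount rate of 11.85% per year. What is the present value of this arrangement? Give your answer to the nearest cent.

A$238,457.39

This is an ordinary annuity: 18 payments of A$32,600.00 at the end of each year.
Periodic rate r = 0.1185 per year.
PV = PMT × [(1 − (1+r)^−n)/r] = 32,600 × [1 − (1+r)^−18] / r = A$238,457.39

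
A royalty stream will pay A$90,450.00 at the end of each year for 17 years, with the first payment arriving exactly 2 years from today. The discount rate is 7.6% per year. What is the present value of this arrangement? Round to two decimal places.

A$787,669.48

Ordinary annuity of 17 payments, first payment at period 2.
Periodic rate r = 0.076 per year.
The ordinary-annuity PV formula values the stream one period before the first payment (period 1); discount that back 1 periods:
PV₀ = 90,450 × [1 − (1+r)^−17] / r × (1+r)^−1 = A$787,669.48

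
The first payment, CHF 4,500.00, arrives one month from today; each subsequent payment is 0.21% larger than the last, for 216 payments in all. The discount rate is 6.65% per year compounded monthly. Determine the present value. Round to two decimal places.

CHF 684,032.91

Periodic rate r = 0.0665/12 per month; n is counted in months.
Growing ordinary annuity: PV = PMT₁ × [1 − ((1+g)/(1+r))^n] / (r − g) = 4,500 × [1 − ((1+0.0021)/(1+r))^216] / (r − 0.0021) = CHF 684,032.91.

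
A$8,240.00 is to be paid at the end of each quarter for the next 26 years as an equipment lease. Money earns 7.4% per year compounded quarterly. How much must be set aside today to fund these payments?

A$379,213.02

This is an ordinary annuity: 104 payments of A$8,240.00 at the end of each quarter.
Periodic rate r = 0.074/4 per quarter; n is counted in quarters.
PV = PMT × [(1 − (1+r)^−n)/r] = 8,240 × [1 − (1+r)^−104] / r = A$379,213.02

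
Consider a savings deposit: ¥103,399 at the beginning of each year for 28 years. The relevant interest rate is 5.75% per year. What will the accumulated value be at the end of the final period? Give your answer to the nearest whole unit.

¥7,197,059

This is an annuity due: 28 deposits of ¥103,399 at the beginning of each year.
Periodic rate r = 0.0575 per year.
FV = PMT × [((1+r)^n − 1)/r] × (1+r) = 103,399 × [(1+r)^28 − 1] / r × (1+r) = ¥7,197,059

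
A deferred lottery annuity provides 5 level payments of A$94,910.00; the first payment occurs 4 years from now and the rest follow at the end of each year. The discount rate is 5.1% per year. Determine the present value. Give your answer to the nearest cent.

A$352,971.52

Ordinary annuity of 5 payments, first payment at period 4.
Periodic rate r = 0.051 per year.
The ordinary-annuity PV formula values the stream one period before the first payment (period 3); discount that back 3 periods:
PV₀ = 94,910 × [1 − (1+r)^−5] / r × (1+r)^−3 = A$352,971.52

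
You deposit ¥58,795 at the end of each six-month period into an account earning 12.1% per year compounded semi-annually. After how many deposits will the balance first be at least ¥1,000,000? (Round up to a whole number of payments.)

Periodic rate r = 0.121/2 per half-year; n is counted in half-years.
Ordinary annuity FV: 1,000,000 = 58,795 × [((1+r)^n − 1)/r].
(1+r)^n = 1 + 1,000,000 × r / 58,795, so n = ln(1 + 1,000,000·r/58,795) / ln(1+r) = 12.05.
Round up to a whole number of payments: n = 13.

13 payments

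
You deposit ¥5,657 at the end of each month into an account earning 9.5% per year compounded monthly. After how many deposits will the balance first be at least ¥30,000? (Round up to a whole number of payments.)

6 payments

Periodic rate r = 0.095/12 per month; n is counted in months.
Ordinary annuity FV: 30,000 = 5,657 × [((1+r)^n − 1)/r].
(1+r)^n = 1 + 30,000 × r / 5,657, so n = ln(1 + 30,000·r/5,657) / ln(1+r) = 5.22.
Round up to a whole number of payments: n = 6.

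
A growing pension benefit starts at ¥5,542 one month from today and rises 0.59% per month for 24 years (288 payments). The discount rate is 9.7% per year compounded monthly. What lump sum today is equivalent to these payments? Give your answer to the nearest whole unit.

¥1,178,887

Periodic rate r = 0.097/12 per month; n is counted in months.
Growing ordinary annuity: PV = PMT₁ × [1 − ((1+g)/(1+r))^n] / (r − g) = 5,542 × [1 − ((1+0.0059)/(1+r))^288] / (r − 0.0059) = ¥1,178,887.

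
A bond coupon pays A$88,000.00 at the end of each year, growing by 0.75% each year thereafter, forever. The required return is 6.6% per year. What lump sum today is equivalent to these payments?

Periodic rate r = 0.066 per year.
Growing perpetuity (Gordon): PV = PMT₁ / (r − g) = 88,000 / (r − 0.0075) = A$1,504,273.50.

A$1,504,273.50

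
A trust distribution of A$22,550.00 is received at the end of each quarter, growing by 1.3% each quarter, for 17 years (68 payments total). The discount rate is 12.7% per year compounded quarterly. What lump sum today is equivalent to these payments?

Periodic rate r = 0.127/4 per quarter; n is counted in quarters.
Growing ordinary annuity: PV = PMT₁ × [1 − ((1+g)/(1+r))^n] / (r − g) = 22,550 × [1 − ((1+0.013)/(1+r))^68] / (r − 0.013) = A$857,106.97.

A$857,106.97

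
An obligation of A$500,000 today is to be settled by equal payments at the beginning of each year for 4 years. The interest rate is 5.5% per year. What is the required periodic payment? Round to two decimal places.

A$135,210.66

Level annuity due; solve PV = PMT × [(1 − (1+r)^−n)/r] × (1+r) for PMT.
Periodic rate r = 0.055 per year.
With n = 4: PMT = 500,000 / ([(1 − (1+r)^−n)/r] × (1+r)) = A$135,210.66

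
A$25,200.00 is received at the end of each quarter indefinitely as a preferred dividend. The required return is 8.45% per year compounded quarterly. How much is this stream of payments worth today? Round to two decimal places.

Periodic rate r = 0.0845/4 per quarter.
Level perpetuity: PV = PMT / r = 25,200 / (0.0845/4) = A$1,192,899.41.

A$1,192,899.41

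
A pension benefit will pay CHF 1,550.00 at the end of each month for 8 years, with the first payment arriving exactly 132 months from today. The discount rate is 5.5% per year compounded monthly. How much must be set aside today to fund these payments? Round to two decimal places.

Ordinary annuity of 96 payments, first payment at period 132.
Periodic rate r = 0.055/12 per month; n is counted in months.
The ordinary-annuity PV formula values the stream one period before the first payment (period 131); discount that back 131 periods:
PV₀ = 1,550 × [1 − (1+r)^−96] / r × (1+r)^−131 = CHF 66,008.96

CHF 66,008.96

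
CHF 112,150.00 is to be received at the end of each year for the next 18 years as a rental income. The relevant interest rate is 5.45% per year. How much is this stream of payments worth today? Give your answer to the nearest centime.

This is an ordinary annuity: 18 payments of CHF 112,150.00 at the end of each year.
Periodic rate r = 0.0545 per year.
PV = PMT × [(1 − (1+r)^−n)/r] = 112,150 × [1 − (1+r)^−18] / r = CHF 1,266,091.57

CHF 1,266,091.57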